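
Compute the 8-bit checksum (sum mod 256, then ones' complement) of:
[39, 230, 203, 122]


Sum = 594 mod 256 = 82
Complement = 173

173


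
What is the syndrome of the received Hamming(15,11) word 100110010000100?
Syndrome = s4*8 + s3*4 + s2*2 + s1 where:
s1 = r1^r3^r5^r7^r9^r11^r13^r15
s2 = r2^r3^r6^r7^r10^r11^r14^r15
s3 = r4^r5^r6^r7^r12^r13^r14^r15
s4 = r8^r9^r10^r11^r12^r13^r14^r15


s1=1, s2=0, s3=1, s4=0

Syndrome = 5 (error at position 5)


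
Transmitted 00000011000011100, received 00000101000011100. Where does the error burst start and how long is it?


XOR: 00000110000000000

Burst at position 5, length 2


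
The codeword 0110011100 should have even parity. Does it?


Number of 1s: 5

No, parity error (5 ones)


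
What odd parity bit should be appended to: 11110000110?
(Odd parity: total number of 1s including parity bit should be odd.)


Number of 1s in data: 6
Parity bit: 1

1


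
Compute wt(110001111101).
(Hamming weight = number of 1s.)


Counting 1s in 110001111101

8


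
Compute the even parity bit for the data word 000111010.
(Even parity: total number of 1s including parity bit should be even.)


Number of 1s in data: 4
Parity bit: 0

0


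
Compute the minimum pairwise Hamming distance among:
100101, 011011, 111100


Comparing all pairs, minimum distance: 3
Can detect 2 errors, correct 1 errors

3


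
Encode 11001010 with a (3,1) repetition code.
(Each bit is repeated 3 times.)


Each bit -> 3 copies

111111000000111000111000


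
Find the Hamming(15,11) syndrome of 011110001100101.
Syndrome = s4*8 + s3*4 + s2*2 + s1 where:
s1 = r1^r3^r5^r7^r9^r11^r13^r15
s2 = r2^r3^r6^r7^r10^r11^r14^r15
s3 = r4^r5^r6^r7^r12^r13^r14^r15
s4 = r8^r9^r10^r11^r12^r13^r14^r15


s1=1, s2=0, s3=0, s4=0

Syndrome = 1 (error at position 1)


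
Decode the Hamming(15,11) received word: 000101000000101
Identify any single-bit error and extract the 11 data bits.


Syndrome = 0: no error detected

Data: 00100000101 (no errors)


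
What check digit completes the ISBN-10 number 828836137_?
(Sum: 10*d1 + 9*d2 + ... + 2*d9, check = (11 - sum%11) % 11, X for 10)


Weighted sum: 293
293 mod 11 = 7

Check digit: 4


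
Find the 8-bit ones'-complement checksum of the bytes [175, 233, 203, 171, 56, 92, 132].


Sum = 1062 mod 256 = 38
Complement = 217

217


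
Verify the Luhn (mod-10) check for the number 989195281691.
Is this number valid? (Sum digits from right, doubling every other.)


Luhn sum = 71
71 mod 10 = 1

Invalid (Luhn sum mod 10 = 1)


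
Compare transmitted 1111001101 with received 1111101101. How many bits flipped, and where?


XOR: 0000100000

1 error(s) at position(s): 4


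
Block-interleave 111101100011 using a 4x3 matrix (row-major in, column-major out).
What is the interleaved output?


Matrix:
  111
  101
  100
  011
Read columns: 111010011101

111010011101


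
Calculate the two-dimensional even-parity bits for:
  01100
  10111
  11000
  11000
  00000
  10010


Row parities: 000000
Column parities: 01001

Row P: 000000, Col P: 01001, Corner: 0


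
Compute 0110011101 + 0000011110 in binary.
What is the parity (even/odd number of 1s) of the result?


0110011101 = 413
0000011110 = 30
Sum = 443 = 110111011
1s count = 7

odd parity (7 ones in 110111011)


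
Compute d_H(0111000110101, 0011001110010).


XOR: 0100001000111
Count of 1s: 5

5


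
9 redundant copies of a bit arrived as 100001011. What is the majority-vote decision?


Ones: 4 out of 9
Threshold: 5

0 (4/9 voted 1)


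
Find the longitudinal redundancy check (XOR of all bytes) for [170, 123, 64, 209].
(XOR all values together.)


XOR chain: 170 ^ 123 ^ 64 ^ 209 = 64

64


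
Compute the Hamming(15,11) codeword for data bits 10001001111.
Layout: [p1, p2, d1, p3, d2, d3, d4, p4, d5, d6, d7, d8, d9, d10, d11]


Parity bits: p1=0, p2=1, p3=0, p4=1

011000011001111


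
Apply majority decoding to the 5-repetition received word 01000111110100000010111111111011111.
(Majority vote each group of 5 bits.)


Groups: 01000, 11111, 01000, 00010, 11111, 11110, 11111
Majority votes: 0100111

0100111


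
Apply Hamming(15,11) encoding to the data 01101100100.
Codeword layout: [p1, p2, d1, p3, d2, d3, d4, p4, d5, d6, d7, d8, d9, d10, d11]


Parity bits: p1=1, p2=0, p3=1, p4=1

100111011100100


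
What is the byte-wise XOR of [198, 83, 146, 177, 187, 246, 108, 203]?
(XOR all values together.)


XOR chain: 198 ^ 83 ^ 146 ^ 177 ^ 187 ^ 246 ^ 108 ^ 203 = 92

92


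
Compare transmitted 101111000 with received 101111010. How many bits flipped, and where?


XOR: 000000010

1 error(s) at position(s): 7


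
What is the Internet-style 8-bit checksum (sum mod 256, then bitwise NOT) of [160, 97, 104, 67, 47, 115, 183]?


Sum = 773 mod 256 = 5
Complement = 250

250


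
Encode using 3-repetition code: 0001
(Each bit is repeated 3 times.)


Each bit -> 3 copies

000000000111


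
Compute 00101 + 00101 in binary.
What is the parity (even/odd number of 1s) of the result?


00101 = 5
00101 = 5
Sum = 10 = 1010
1s count = 2

even parity (2 ones in 1010)


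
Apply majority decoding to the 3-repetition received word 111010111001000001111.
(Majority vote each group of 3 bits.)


Groups: 111, 010, 111, 001, 000, 001, 111
Majority votes: 1010001

1010001


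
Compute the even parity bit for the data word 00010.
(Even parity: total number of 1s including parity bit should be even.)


Number of 1s in data: 1
Parity bit: 1

1


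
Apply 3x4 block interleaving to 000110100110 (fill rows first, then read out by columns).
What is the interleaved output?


Matrix:
  0001
  1010
  0110
Read columns: 010001011100

010001011100


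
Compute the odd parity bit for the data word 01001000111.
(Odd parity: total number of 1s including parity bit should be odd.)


Number of 1s in data: 5
Parity bit: 0

0


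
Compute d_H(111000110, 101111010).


XOR: 010111100
Count of 1s: 5

5


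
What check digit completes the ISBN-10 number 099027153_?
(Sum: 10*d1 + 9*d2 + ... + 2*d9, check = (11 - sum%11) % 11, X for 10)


Weighted sum: 225
225 mod 11 = 5

Check digit: 6


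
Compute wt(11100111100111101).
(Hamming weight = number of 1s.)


Counting 1s in 11100111100111101

12


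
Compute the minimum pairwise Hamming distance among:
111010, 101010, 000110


Comparing all pairs, minimum distance: 1
Can detect 0 errors, correct 0 errors

1


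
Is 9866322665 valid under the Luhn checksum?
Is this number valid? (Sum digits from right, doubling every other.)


Luhn sum = 52
52 mod 10 = 2

Invalid (Luhn sum mod 10 = 2)


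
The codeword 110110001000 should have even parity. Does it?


Number of 1s: 5

No, parity error (5 ones)


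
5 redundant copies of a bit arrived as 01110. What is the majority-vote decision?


Ones: 3 out of 5
Threshold: 3

1 (3/5 voted 1)


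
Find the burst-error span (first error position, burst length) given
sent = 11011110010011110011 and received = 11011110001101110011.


XOR: 00000000011110000000

Burst at position 9, length 4


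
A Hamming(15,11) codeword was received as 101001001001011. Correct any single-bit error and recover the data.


Syndrome = 0: no error detected

Data: 10101001011 (no errors)


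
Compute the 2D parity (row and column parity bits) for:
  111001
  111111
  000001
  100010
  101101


Row parities: 00100
Column parities: 001000

Row P: 00100, Col P: 001000, Corner: 1


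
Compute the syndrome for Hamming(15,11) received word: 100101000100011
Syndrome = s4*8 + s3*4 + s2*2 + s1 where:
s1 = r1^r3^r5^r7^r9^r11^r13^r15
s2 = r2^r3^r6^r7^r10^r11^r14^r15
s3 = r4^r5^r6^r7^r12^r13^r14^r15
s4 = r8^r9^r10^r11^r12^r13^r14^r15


s1=0, s2=0, s3=0, s4=1

Syndrome = 8 (error at position 8)


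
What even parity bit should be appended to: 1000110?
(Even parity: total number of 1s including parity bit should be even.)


Number of 1s in data: 3
Parity bit: 1

1


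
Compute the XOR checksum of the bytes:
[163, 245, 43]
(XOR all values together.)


XOR chain: 163 ^ 245 ^ 43 = 125

125


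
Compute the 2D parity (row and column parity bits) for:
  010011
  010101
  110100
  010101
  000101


Row parities: 11110
Column parities: 100010

Row P: 11110, Col P: 100010, Corner: 0


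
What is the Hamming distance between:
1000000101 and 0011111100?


XOR: 1011111001
Count of 1s: 7

7


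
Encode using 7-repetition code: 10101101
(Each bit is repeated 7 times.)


Each bit -> 7 copies

11111110000000111111100000001111111111111100000001111111


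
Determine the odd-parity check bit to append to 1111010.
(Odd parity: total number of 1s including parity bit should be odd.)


Number of 1s in data: 5
Parity bit: 0

0


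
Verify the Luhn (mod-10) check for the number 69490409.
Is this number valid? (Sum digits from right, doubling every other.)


Luhn sum = 42
42 mod 10 = 2

Invalid (Luhn sum mod 10 = 2)


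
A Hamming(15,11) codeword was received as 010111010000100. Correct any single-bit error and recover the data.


Syndrome = 0: no error detected

Data: 01100000100 (no errors)


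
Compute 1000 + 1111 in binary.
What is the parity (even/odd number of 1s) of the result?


1000 = 8
1111 = 15
Sum = 23 = 10111
1s count = 4

even parity (4 ones in 10111)


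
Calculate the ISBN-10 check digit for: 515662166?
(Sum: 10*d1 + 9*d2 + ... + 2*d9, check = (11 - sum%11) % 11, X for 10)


Weighted sum: 221
221 mod 11 = 1

Check digit: X


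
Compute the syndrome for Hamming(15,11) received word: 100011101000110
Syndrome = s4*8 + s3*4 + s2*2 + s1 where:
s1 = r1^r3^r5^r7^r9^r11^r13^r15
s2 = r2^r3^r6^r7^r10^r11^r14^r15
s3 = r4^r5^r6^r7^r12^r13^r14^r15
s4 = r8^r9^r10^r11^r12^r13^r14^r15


s1=1, s2=1, s3=1, s4=1

Syndrome = 15 (error at position 15)


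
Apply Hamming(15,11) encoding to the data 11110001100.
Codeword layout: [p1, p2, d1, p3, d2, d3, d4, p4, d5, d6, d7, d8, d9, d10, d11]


Parity bits: p1=0, p2=1, p3=1, p4=0

011111100001100


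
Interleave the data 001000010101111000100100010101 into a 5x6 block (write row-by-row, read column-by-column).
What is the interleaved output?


Matrix:
  001000
  010101
  111000
  100100
  010101
Read columns: 001100110110100010110000001001

001100110110100010110000001001


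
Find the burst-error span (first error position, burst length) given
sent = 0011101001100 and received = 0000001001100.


XOR: 0011100000000

Burst at position 2, length 3


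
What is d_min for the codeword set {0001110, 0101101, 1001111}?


Comparing all pairs, minimum distance: 2
Can detect 1 errors, correct 0 errors

2


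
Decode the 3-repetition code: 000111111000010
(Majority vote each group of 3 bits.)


Groups: 000, 111, 111, 000, 010
Majority votes: 01100

01100


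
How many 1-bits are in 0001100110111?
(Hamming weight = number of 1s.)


Counting 1s in 0001100110111

7


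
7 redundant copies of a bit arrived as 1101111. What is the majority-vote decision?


Ones: 6 out of 7
Threshold: 4

1 (6/7 voted 1)


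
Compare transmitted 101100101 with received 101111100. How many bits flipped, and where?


XOR: 000011001

3 error(s) at position(s): 4, 5, 8


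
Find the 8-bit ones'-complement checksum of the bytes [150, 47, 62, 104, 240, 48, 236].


Sum = 887 mod 256 = 119
Complement = 136

136


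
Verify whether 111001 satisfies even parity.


Number of 1s: 4

Yes, parity is correct (4 ones)


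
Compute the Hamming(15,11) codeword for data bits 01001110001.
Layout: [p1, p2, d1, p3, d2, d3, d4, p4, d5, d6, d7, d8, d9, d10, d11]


Parity bits: p1=0, p2=1, p3=0, p4=0

010010001110001


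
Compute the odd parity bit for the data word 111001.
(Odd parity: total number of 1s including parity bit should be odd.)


Number of 1s in data: 4
Parity bit: 1

1


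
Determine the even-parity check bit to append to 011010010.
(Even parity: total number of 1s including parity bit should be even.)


Number of 1s in data: 4
Parity bit: 0

0


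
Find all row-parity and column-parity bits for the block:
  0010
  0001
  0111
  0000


Row parities: 1110
Column parities: 0100

Row P: 1110, Col P: 0100, Corner: 1


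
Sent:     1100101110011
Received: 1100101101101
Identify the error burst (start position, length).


XOR: 0000000011110

Burst at position 8, length 4


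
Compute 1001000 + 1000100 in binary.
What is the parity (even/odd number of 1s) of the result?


1001000 = 72
1000100 = 68
Sum = 140 = 10001100
1s count = 3

odd parity (3 ones in 10001100)


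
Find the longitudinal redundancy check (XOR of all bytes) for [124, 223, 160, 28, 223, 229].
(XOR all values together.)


XOR chain: 124 ^ 223 ^ 160 ^ 28 ^ 223 ^ 229 = 37

37


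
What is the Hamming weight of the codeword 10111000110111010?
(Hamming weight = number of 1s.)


Counting 1s in 10111000110111010

10


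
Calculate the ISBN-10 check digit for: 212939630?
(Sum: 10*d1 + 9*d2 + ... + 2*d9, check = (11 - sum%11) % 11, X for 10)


Weighted sum: 204
204 mod 11 = 6

Check digit: 5


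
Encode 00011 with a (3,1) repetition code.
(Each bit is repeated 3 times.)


Each bit -> 3 copies

000000000111111


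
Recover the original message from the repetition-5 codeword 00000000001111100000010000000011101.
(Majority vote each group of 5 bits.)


Groups: 00000, 00000, 11111, 00000, 01000, 00000, 11101
Majority votes: 0010001

0010001


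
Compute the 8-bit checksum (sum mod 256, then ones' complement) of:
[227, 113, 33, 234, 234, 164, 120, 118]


Sum = 1243 mod 256 = 219
Complement = 36

36


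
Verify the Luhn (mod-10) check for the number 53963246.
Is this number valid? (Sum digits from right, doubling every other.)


Luhn sum = 41
41 mod 10 = 1

Invalid (Luhn sum mod 10 = 1)


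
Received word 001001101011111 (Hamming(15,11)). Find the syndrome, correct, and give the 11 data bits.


Syndrome = 0: no error detected

Data: 10111011111 (no errors)


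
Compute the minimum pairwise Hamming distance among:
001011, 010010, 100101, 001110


Comparing all pairs, minimum distance: 2
Can detect 1 errors, correct 0 errors

2


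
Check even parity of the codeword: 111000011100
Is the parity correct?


Number of 1s: 6

Yes, parity is correct (6 ones)


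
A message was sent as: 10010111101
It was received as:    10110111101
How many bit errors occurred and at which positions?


XOR: 00100000000

1 error(s) at position(s): 2


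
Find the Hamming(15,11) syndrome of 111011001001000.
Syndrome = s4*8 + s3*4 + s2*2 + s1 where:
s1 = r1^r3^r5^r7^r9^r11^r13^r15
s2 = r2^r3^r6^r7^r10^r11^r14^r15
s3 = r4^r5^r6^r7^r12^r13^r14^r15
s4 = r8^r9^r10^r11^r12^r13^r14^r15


s1=0, s2=1, s3=1, s4=0

Syndrome = 6 (error at position 6)


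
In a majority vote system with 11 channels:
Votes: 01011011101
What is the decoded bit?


Ones: 7 out of 11
Threshold: 6

1 (7/11 voted 1)


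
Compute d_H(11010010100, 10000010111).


XOR: 01010000011
Count of 1s: 4

4


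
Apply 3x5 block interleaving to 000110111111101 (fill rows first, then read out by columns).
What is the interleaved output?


Matrix:
  00011
  01111
  11101
Read columns: 001011011110111

001011011110111


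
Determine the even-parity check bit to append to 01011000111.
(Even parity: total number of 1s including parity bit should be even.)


Number of 1s in data: 6
Parity bit: 0

0


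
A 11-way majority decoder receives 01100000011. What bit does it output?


Ones: 4 out of 11
Threshold: 6

0 (4/11 voted 1)


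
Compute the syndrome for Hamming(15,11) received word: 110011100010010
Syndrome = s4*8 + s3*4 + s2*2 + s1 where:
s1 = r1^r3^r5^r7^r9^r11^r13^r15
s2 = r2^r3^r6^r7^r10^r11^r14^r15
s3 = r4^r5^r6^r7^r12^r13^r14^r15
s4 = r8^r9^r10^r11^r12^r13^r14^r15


s1=0, s2=1, s3=0, s4=0

Syndrome = 2 (error at position 2)


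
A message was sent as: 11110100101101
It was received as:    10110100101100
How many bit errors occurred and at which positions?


XOR: 01000000000001

2 error(s) at position(s): 1, 13


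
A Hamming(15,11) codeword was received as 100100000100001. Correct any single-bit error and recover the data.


Syndrome = 0: no error detected

Data: 00000100001 (no errors)


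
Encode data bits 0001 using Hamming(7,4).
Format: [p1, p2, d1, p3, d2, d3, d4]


Parity bits: p1=1, p2=1, p3=1

1101001


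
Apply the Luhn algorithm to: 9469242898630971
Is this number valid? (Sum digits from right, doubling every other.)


Luhn sum = 83
83 mod 10 = 3

Invalid (Luhn sum mod 10 = 3)


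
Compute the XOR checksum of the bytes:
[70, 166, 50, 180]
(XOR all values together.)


XOR chain: 70 ^ 166 ^ 50 ^ 180 = 102

102


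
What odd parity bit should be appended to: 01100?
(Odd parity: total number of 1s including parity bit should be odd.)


Number of 1s in data: 2
Parity bit: 1

1


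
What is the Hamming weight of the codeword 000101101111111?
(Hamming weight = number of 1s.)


Counting 1s in 000101101111111

10


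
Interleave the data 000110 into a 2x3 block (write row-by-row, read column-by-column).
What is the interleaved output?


Matrix:
  000
  110
Read columns: 010100

010100


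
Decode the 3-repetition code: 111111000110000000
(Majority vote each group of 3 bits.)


Groups: 111, 111, 000, 110, 000, 000
Majority votes: 110100

110100


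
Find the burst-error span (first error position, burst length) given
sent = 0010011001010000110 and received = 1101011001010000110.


XOR: 1111000000000000000

Burst at position 0, length 4


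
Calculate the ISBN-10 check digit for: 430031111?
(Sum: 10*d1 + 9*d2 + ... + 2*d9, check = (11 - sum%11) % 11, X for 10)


Weighted sum: 99
99 mod 11 = 0

Check digit: 0


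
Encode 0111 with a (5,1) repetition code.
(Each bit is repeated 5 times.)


Each bit -> 5 copies

00000111111111111111


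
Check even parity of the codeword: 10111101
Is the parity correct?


Number of 1s: 6

Yes, parity is correct (6 ones)


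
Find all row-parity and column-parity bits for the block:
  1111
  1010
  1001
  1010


Row parities: 0000
Column parities: 0110

Row P: 0000, Col P: 0110, Corner: 0


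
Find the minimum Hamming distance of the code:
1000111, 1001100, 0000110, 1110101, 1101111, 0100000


Comparing all pairs, minimum distance: 2
Can detect 1 errors, correct 0 errors

2


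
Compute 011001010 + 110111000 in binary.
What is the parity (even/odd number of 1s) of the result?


011001010 = 202
110111000 = 440
Sum = 642 = 1010000010
1s count = 3

odd parity (3 ones in 1010000010)


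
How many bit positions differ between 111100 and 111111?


XOR: 000011
Count of 1s: 2

2


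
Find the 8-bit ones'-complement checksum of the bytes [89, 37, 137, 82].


Sum = 345 mod 256 = 89
Complement = 166

166


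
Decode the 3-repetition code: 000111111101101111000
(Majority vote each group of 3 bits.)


Groups: 000, 111, 111, 101, 101, 111, 000
Majority votes: 0111110

0111110


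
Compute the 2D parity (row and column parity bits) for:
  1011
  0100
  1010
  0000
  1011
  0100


Row parities: 110011
Column parities: 1010

Row P: 110011, Col P: 1010, Corner: 0


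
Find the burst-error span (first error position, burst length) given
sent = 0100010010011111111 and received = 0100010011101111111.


XOR: 0000000001110000000

Burst at position 9, length 3


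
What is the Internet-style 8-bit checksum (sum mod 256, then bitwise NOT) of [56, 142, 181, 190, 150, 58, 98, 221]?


Sum = 1096 mod 256 = 72
Complement = 183

183


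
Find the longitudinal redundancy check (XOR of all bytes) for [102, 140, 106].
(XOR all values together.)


XOR chain: 102 ^ 140 ^ 106 = 128

128


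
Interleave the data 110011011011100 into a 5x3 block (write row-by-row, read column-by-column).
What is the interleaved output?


Matrix:
  110
  011
  011
  011
  100
Read columns: 100011111001110

100011111001110


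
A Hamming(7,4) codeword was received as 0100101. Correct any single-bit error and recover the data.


Syndrome = 0: no error detected

Data: 0101 (no errors)


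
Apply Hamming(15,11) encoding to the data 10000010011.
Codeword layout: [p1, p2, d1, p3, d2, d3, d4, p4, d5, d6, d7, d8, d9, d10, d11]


Parity bits: p1=1, p2=0, p3=0, p4=1

101000010010011


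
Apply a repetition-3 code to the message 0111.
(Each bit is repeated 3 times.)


Each bit -> 3 copies

000111111111


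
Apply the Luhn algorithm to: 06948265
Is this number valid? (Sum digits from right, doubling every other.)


Luhn sum = 36
36 mod 10 = 6

Invalid (Luhn sum mod 10 = 6)


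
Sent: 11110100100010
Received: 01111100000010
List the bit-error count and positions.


XOR: 10001000100000

3 error(s) at position(s): 0, 4, 8


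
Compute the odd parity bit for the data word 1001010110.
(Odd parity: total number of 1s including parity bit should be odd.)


Number of 1s in data: 5
Parity bit: 0

0


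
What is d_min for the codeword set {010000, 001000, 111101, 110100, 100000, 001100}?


Comparing all pairs, minimum distance: 1
Can detect 0 errors, correct 0 errors

1


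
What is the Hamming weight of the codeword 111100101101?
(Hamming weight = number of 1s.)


Counting 1s in 111100101101

8


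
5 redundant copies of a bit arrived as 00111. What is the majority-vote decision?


Ones: 3 out of 5
Threshold: 3

1 (3/5 voted 1)


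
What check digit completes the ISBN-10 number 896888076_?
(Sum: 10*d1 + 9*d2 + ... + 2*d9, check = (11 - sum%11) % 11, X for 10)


Weighted sum: 386
386 mod 11 = 1

Check digit: X


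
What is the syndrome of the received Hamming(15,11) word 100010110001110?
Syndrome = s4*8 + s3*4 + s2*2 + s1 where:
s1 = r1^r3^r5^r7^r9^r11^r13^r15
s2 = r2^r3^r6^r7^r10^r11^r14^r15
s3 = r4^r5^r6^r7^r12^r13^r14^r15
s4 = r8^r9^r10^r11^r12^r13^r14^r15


s1=0, s2=0, s3=1, s4=0

Syndrome = 4 (error at position 4)


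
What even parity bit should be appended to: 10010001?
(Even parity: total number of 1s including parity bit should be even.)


Number of 1s in data: 3
Parity bit: 1

1


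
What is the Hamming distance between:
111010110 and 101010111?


XOR: 010000001
Count of 1s: 2

2


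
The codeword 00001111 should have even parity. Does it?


Number of 1s: 4

Yes, parity is correct (4 ones)


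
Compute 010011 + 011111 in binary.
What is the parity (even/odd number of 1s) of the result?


010011 = 19
011111 = 31
Sum = 50 = 110010
1s count = 3

odd parity (3 ones in 110010)


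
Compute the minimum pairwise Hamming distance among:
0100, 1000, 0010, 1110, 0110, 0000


Comparing all pairs, minimum distance: 1
Can detect 0 errors, correct 0 errors

1


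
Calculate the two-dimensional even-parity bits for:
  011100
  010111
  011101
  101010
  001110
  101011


Row parities: 100110
Column parities: 011001

Row P: 100110, Col P: 011001, Corner: 1


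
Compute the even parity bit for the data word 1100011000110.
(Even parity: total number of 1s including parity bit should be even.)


Number of 1s in data: 6
Parity bit: 0

0


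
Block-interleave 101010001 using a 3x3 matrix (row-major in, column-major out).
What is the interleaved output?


Matrix:
  101
  010
  001
Read columns: 100010101

100010101


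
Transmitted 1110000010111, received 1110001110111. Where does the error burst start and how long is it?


XOR: 0000001100000

Burst at position 6, length 2


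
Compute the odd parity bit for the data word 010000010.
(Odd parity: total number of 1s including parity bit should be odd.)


Number of 1s in data: 2
Parity bit: 1

1


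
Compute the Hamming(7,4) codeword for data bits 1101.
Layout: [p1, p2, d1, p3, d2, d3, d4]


Parity bits: p1=1, p2=0, p3=0

1010101


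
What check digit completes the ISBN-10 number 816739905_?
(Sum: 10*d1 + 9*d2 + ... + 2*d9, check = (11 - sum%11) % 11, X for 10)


Weighted sum: 295
295 mod 11 = 9

Check digit: 2


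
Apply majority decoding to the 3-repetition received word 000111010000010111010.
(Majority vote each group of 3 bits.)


Groups: 000, 111, 010, 000, 010, 111, 010
Majority votes: 0100010

0100010


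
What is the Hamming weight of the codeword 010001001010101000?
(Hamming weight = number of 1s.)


Counting 1s in 010001001010101000

6


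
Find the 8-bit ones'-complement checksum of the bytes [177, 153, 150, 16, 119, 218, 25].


Sum = 858 mod 256 = 90
Complement = 165

165


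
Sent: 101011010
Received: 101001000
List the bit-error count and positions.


XOR: 000010010

2 error(s) at position(s): 4, 7


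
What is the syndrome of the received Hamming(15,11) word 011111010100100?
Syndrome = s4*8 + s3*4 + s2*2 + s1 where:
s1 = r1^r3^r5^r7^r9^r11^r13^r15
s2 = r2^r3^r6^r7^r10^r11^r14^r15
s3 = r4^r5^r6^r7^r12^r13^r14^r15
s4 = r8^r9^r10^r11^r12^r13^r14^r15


s1=1, s2=0, s3=0, s4=1

Syndrome = 9 (error at position 9)


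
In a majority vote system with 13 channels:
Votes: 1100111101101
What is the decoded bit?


Ones: 9 out of 13
Threshold: 7

1 (9/13 voted 1)


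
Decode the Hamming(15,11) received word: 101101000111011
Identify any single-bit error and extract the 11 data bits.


Syndrome = 12: error at position 12

Data: 10100110011 (corrected bit 12)


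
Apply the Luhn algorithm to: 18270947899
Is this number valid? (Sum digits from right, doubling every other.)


Luhn sum = 59
59 mod 10 = 9

Invalid (Luhn sum mod 10 = 9)


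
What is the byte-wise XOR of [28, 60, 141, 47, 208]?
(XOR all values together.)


XOR chain: 28 ^ 60 ^ 141 ^ 47 ^ 208 = 82

82


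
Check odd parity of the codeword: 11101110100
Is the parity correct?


Number of 1s: 7

Yes, parity is correct (7 ones)


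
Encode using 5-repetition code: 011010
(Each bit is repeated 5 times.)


Each bit -> 5 copies

000001111111111000001111100000


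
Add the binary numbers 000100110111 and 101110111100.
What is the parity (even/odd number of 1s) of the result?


000100110111 = 311
101110111100 = 3004
Sum = 3315 = 110011110011
1s count = 8

even parity (8 ones in 110011110011)


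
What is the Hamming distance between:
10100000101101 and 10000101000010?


XOR: 00100101101111
Count of 1s: 8

8


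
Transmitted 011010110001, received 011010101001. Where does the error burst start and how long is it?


XOR: 000000011000

Burst at position 7, length 2


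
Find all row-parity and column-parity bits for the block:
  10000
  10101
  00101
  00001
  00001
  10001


Row parities: 110110
Column parities: 10001

Row P: 110110, Col P: 10001, Corner: 0


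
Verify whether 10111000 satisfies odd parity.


Number of 1s: 4

No, parity error (4 ones)


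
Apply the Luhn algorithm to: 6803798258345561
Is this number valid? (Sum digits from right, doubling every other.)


Luhn sum = 66
66 mod 10 = 6

Invalid (Luhn sum mod 10 = 6)


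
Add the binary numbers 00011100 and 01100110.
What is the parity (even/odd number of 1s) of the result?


00011100 = 28
01100110 = 102
Sum = 130 = 10000010
1s count = 2

even parity (2 ones in 10000010)


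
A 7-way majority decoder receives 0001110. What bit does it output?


Ones: 3 out of 7
Threshold: 4

0 (3/7 voted 1)


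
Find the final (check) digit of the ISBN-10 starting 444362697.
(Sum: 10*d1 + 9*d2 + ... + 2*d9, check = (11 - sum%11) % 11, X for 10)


Weighted sum: 240
240 mod 11 = 9

Check digit: 2


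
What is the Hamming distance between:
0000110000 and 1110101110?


XOR: 1110011110
Count of 1s: 7

7


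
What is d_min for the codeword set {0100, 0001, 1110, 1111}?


Comparing all pairs, minimum distance: 1
Can detect 0 errors, correct 0 errors

1


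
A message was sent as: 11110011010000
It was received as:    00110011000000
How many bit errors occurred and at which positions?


XOR: 11000000010000

3 error(s) at position(s): 0, 1, 9


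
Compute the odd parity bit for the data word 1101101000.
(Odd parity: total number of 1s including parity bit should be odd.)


Number of 1s in data: 5
Parity bit: 0

0


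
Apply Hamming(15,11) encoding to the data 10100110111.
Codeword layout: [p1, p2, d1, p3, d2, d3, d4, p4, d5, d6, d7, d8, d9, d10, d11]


Parity bits: p1=0, p2=0, p3=0, p4=1

001001010110111


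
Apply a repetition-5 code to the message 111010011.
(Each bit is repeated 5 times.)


Each bit -> 5 copies

111111111111111000001111100000000001111111111


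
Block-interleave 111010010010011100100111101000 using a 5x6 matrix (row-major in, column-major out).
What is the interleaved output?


Matrix:
  111010
  010010
  011100
  100111
  101000
Read columns: 100111110010101001101101000010

100111110010101001101101000010


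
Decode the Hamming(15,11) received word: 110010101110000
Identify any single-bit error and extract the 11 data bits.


Syndrome = 9: error at position 9

Data: 01010110000 (corrected bit 9)


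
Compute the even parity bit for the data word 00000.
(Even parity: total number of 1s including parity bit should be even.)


Number of 1s in data: 0
Parity bit: 0

0


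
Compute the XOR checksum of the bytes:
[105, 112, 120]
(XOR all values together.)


XOR chain: 105 ^ 112 ^ 120 = 97

97


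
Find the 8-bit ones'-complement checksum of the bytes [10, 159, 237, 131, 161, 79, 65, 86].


Sum = 928 mod 256 = 160
Complement = 95

95


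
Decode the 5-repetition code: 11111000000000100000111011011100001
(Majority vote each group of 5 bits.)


Groups: 11111, 00000, 00001, 00000, 11101, 10111, 00001
Majority votes: 1000110

1000110


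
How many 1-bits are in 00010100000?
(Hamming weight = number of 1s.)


Counting 1s in 00010100000

2


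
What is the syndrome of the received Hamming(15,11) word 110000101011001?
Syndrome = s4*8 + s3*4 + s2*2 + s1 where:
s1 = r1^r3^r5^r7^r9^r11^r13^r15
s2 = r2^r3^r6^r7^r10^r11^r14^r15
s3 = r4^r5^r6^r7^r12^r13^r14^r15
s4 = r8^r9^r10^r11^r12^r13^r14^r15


s1=1, s2=0, s3=1, s4=0

Syndrome = 5 (error at position 5)


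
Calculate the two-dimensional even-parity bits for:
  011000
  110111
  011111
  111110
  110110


Row parities: 01110
Column parities: 111000

Row P: 01110, Col P: 111000, Corner: 1


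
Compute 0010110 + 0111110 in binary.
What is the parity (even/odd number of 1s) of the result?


0010110 = 22
0111110 = 62
Sum = 84 = 1010100
1s count = 3

odd parity (3 ones in 1010100)


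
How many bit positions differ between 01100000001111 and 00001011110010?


XOR: 01101011111101
Count of 1s: 10

10


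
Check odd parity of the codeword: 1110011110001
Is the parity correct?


Number of 1s: 8

No, parity error (8 ones)


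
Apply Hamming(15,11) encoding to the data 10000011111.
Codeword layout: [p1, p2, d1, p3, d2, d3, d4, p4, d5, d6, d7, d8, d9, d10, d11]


Parity bits: p1=0, p2=0, p3=0, p4=1

001000010011111


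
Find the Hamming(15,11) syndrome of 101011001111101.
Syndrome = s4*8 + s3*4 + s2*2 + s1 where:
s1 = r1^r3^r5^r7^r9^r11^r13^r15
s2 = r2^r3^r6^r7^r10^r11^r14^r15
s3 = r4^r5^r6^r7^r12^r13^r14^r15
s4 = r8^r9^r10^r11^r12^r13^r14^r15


s1=1, s2=1, s3=1, s4=0

Syndrome = 7 (error at position 7)


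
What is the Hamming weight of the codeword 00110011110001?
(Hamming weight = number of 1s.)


Counting 1s in 00110011110001

7


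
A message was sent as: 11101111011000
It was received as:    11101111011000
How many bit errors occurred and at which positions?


XOR: 00000000000000

0 errors (received matches sent)


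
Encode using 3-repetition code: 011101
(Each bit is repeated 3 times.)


Each bit -> 3 copies

000111111111000111


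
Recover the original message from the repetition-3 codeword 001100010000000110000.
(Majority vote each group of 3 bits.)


Groups: 001, 100, 010, 000, 000, 110, 000
Majority votes: 0000010

0000010


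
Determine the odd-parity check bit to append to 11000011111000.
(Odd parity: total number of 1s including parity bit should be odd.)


Number of 1s in data: 7
Parity bit: 0

0


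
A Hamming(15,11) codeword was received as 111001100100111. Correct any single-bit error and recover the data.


Syndrome = 7: error at position 7

Data: 10100100111 (corrected bit 7)


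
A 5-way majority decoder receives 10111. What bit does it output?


Ones: 4 out of 5
Threshold: 3

1 (4/5 voted 1)


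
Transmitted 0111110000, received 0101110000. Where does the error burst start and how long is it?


XOR: 0010000000

Burst at position 2, length 1


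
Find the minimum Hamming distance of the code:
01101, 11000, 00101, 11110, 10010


Comparing all pairs, minimum distance: 1
Can detect 0 errors, correct 0 errors

1


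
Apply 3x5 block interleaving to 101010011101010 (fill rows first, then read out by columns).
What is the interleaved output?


Matrix:
  10101
  00111
  01010
Read columns: 100001110011110

100001110011110


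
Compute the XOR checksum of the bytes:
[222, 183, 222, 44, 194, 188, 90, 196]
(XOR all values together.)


XOR chain: 222 ^ 183 ^ 222 ^ 44 ^ 194 ^ 188 ^ 90 ^ 196 = 123

123


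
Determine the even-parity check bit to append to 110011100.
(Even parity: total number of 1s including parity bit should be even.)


Number of 1s in data: 5
Parity bit: 1

1


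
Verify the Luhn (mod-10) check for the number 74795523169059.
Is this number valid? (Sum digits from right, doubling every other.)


Luhn sum = 63
63 mod 10 = 3

Invalid (Luhn sum mod 10 = 3)


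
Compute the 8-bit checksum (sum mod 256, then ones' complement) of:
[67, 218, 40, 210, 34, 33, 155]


Sum = 757 mod 256 = 245
Complement = 10

10


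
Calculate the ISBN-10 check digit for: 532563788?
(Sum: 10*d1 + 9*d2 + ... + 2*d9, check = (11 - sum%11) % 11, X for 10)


Weighted sum: 247
247 mod 11 = 5

Check digit: 6


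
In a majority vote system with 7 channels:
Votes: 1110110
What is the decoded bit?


Ones: 5 out of 7
Threshold: 4

1 (5/7 voted 1)


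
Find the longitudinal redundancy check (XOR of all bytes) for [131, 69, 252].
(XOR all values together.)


XOR chain: 131 ^ 69 ^ 252 = 58

58


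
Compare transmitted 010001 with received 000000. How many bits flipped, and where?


XOR: 010001

2 error(s) at position(s): 1, 5


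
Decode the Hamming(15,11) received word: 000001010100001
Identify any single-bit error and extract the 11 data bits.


Syndrome = 11: error at position 11

Data: 00100110001 (corrected bit 11)


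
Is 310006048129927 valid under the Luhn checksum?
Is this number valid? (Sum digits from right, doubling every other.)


Luhn sum = 57
57 mod 10 = 7

Invalid (Luhn sum mod 10 = 7)


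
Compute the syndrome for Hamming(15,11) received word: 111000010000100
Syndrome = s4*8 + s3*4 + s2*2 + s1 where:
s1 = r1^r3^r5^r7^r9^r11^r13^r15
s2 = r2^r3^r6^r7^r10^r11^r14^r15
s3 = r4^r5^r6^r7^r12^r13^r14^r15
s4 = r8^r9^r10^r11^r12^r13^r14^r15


s1=1, s2=0, s3=1, s4=0

Syndrome = 5 (error at position 5)


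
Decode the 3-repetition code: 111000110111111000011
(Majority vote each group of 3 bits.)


Groups: 111, 000, 110, 111, 111, 000, 011
Majority votes: 1011101

1011101


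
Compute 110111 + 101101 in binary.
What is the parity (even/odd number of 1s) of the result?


110111 = 55
101101 = 45
Sum = 100 = 1100100
1s count = 3

odd parity (3 ones in 1100100)


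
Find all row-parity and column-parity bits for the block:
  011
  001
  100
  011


Row parities: 0110
Column parities: 101

Row P: 0110, Col P: 101, Corner: 0


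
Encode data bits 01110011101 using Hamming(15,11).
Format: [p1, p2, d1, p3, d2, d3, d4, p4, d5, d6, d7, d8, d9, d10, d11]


Parity bits: p1=1, p2=0, p3=0, p4=0

100011100011101


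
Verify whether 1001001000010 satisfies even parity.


Number of 1s: 4

Yes, parity is correct (4 ones)


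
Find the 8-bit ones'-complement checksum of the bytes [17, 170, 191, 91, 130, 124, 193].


Sum = 916 mod 256 = 148
Complement = 107

107


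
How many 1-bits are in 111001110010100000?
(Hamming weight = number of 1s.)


Counting 1s in 111001110010100000

8


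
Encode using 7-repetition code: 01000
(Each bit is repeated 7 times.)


Each bit -> 7 copies

00000001111111000000000000000000000


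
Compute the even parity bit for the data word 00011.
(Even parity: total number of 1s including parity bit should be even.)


Number of 1s in data: 2
Parity bit: 0

0


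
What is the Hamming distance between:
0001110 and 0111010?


XOR: 0110100
Count of 1s: 3

3


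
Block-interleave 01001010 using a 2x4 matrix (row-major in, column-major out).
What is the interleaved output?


Matrix:
  0100
  1010
Read columns: 01100100

01100100


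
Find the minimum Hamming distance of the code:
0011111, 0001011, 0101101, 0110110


Comparing all pairs, minimum distance: 2
Can detect 1 errors, correct 0 errors

2


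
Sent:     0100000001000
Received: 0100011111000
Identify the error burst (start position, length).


XOR: 0000011110000

Burst at position 5, length 4


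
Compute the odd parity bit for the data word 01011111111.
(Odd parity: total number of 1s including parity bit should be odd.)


Number of 1s in data: 9
Parity bit: 0

0


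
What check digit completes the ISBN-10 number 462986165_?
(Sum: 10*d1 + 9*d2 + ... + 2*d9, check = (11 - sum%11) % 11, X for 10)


Weighted sum: 283
283 mod 11 = 8

Check digit: 3


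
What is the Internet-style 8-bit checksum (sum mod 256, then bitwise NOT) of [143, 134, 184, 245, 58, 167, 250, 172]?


Sum = 1353 mod 256 = 73
Complement = 182

182


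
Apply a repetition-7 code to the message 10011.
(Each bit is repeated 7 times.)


Each bit -> 7 copies

11111110000000000000011111111111111


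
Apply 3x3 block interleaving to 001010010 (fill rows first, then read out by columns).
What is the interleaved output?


Matrix:
  001
  010
  010
Read columns: 000011100

000011100


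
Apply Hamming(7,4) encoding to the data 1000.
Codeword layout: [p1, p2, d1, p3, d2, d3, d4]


Parity bits: p1=1, p2=1, p3=0

1110000


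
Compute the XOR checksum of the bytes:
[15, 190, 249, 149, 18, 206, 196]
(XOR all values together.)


XOR chain: 15 ^ 190 ^ 249 ^ 149 ^ 18 ^ 206 ^ 196 = 197

197


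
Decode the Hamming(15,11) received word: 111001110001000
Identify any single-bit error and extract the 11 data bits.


Syndrome = 5: error at position 5

Data: 11110001000 (corrected bit 5)


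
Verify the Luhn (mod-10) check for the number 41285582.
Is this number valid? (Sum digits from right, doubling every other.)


Luhn sum = 36
36 mod 10 = 6

Invalid (Luhn sum mod 10 = 6)


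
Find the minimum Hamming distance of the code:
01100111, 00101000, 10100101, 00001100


Comparing all pairs, minimum distance: 2
Can detect 1 errors, correct 0 errors

2


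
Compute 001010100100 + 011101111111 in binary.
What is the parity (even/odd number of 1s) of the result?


001010100100 = 676
011101111111 = 1919
Sum = 2595 = 101000100011
1s count = 5

odd parity (5 ones in 101000100011)


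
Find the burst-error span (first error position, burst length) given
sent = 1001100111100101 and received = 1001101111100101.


XOR: 0000001000000000

Burst at position 6, length 1


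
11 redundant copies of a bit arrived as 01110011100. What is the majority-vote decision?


Ones: 6 out of 11
Threshold: 6

1 (6/11 voted 1)
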